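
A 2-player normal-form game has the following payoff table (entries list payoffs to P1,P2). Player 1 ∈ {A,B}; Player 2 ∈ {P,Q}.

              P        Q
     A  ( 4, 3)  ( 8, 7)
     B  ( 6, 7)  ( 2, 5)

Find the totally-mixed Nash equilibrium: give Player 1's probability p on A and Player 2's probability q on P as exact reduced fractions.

p=1/3, q=3/4

P1 indiff ⇒ q·4+(1-q)·8 = q·6+(1-q)·2 ⇒ q(-2) = (1-q)(-6) ⇒ q = 3/4
P2 indiff ⇒ p·3+(1-p)·7 = p·7+(1-p)·5 ⇒ p(-4) = (1-p)(-2) ⇒ p = 1/3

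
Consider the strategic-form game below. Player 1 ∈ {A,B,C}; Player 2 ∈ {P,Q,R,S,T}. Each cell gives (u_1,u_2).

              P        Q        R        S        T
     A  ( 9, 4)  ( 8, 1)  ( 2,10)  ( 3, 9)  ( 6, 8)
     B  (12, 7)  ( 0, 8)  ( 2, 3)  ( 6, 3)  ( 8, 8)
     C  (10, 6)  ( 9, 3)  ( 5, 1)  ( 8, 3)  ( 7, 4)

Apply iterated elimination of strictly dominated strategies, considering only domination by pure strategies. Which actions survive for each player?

Remaining: P1:{B,C} P2:{P,Q,T}

P1 drop A (C beats it: P:10>9 Q:9>8 R:5>2 S:8>3 T:7>6)
P2 drop R (P beats it: B:7>3 C:6>1)
P2 drop S (P beats it: B:7>3 C:6>3)
P1→{B,C} P2→{P,Q,T}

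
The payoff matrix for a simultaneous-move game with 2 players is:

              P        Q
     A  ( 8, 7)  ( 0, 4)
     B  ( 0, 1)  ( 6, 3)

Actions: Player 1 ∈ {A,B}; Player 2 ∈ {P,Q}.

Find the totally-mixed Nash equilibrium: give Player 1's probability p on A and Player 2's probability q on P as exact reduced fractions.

P1 mixes 2/5 on A; P2 mixes 3/7 on P

P1 indiff ⇒ q·8+(1-q)·0 = q·0+(1-q)·6 ⇒ q(8) = (1-q)(6) ⇒ q = 3/7
P2 indiff ⇒ p·7+(1-p)·1 = p·4+(1-p)·3 ⇒ p(3) = (1-p)(2) ⇒ p = 2/5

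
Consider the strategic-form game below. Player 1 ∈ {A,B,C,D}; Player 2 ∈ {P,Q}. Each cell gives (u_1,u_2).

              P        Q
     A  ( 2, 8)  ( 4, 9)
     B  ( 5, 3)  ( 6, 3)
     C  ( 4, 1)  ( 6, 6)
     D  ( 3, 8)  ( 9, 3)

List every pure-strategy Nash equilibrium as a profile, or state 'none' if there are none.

Nash profiles: (B,P)

(A,P): not NE [P1→B gives 5>2; P2→Q gives 9>8]
(A,Q): not NE [P1→D gives 9>4]
(B,P): NE
(B,Q): not NE [P1→D gives 9>6]
(C,P): not NE [P1→B gives 5>4; P2→Q gives 6>1]
(C,Q): not NE [P1→D gives 9>6]
(D,P): not NE [P1→B gives 5>3]
(D,Q): not NE [P2→P gives 8>3]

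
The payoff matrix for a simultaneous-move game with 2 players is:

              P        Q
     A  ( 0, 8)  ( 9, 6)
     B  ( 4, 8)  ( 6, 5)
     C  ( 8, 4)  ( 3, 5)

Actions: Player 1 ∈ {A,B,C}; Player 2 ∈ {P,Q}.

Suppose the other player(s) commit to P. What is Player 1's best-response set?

argmax u_1 = {C}

u_1(A vs P) = 0
u_1(B vs P) = 4
u_1(C vs P) = 8
max payoff 8 at {C}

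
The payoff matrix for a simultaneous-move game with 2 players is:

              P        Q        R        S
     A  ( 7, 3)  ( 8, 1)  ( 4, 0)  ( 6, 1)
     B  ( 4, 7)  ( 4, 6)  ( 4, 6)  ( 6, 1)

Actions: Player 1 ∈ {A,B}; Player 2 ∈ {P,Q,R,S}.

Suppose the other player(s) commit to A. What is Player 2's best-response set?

u_2(P vs A) = 3
u_2(Q vs A) = 1
u_2(R vs A) = 0
u_2(S vs A) = 1
max payoff 3 at {P}

BR_2 = {P}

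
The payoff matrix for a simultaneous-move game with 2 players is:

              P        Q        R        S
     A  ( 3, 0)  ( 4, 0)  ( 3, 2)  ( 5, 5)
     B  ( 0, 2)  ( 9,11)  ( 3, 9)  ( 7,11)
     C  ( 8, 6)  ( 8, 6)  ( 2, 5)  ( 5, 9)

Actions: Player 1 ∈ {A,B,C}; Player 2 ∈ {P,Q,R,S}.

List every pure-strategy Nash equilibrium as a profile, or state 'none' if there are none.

Nash profiles: (B,Q), (B,S)

(A,P): not NE [P1→C gives 8>3; P2→S gives 5>0]
(A,Q): not NE [P1→B gives 9>4; P2→S gives 5>0]
(A,R): not NE [P2→S gives 5>2]
(A,S): not NE [P1→B gives 7>5]
(B,P): not NE [P1→C gives 8>0; P2→S gives 11>2]
(B,Q): NE
(B,R): not NE [P2→S gives 11>9]
(B,S): NE
(C,P): not NE [P2→S gives 9>6]
(C,Q): not NE [P1→B gives 9>8; P2→S gives 9>6]
(C,R): not NE [P1→B gives 3>2; P2→S gives 9>5]
(C,S): not NE [P1→B gives 7>5]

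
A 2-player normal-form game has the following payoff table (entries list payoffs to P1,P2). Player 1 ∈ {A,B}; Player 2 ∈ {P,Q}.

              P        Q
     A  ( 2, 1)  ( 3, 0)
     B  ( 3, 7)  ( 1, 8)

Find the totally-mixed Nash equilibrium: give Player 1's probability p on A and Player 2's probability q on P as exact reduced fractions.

P1 indiff ⇒ q·2+(1-q)·3 = q·3+(1-q)·1 ⇒ q(-1) = (1-q)(-2) ⇒ q = 2/3
P2 indiff ⇒ p·1+(1-p)·7 = p·0+(1-p)·8 ⇒ p(1) = (1-p)(1) ⇒ p = 1/2

P1 mixes 1/2 on A; P2 mixes 2/3 on P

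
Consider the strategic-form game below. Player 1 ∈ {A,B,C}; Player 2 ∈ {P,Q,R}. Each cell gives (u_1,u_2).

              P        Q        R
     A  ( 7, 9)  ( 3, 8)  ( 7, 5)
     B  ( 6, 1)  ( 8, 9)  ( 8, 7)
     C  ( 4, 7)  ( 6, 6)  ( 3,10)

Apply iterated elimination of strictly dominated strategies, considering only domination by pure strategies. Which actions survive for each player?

Remaining: P1:{A,B} P2:{P,Q}

P1 drop C (B beats it: P:6>4 Q:8>6 R:8>3)
P2 drop R (Q beats it: A:8>5 B:9>7)
P1→{A,B} P2→{P,Q}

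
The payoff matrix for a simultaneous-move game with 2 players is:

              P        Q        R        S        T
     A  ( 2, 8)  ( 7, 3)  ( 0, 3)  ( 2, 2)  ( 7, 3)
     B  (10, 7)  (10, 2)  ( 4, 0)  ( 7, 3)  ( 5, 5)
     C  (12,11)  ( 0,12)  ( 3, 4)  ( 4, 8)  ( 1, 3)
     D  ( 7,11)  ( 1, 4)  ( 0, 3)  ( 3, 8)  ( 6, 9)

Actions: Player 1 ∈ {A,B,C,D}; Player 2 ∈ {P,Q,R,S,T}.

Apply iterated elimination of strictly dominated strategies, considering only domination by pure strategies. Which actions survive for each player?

P2 drop R (P beats it: A:8>3 B:7>0 C:11>4 D:11>3)
P2 drop S (P beats it: A:8>2 B:7>3 C:11>8 D:11>8)
P2 drop T (P beats it: A:8>3 B:7>5 C:11>3 D:11>9)
P1 drop A (B beats it: P:10>2 Q:10>7)
P1 drop D (B beats it: P:10>7 Q:10>1)
P1→{B,C} P2→{P,Q}

Remaining: P1:{B,C} P2:{P,Q}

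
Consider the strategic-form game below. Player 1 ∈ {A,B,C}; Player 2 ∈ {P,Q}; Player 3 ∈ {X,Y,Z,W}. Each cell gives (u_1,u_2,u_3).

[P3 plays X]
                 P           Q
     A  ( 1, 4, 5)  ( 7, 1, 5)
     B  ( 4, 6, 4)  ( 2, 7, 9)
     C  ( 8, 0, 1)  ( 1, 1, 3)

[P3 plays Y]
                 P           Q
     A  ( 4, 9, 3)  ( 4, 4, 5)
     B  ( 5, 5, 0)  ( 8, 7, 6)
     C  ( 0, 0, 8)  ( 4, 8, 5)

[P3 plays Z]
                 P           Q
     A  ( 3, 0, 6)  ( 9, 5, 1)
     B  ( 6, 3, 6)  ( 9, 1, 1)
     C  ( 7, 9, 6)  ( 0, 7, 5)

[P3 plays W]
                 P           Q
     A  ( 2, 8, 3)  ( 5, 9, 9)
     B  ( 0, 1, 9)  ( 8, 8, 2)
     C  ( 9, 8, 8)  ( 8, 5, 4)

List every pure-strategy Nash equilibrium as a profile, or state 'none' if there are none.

NE set: (C,P,W)

(A,P,X): not NE [P1→C gives 8>1; P3→Z gives 6>5]
(A,P,Y): not NE [P1→B gives 5>4; P3→Z gives 6>3]
(A,P,Z): not NE [P1→C gives 7>3; P2→Q gives 5>0]
(A,P,W): not NE [P1→C gives 9>2; P2→Q gives 9>8; P3→Z gives 6>3]
(A,Q,X): not NE [P2→P gives 4>1; P3→W gives 9>5]
(A,Q,Y): not NE [P1→B gives 8>4; P2→P gives 9>4; P3→W gives 9>5]
(A,Q,Z): not NE [P3→W gives 9>1]
(A,Q,W): not NE [P1→C gives 8>5]
(B,P,X): not NE [P1→C gives 8>4; P2→Q gives 7>6; P3→W gives 9>4]
(B,P,Y): not NE [P2→Q gives 7>5; P3→W gives 9>0]
(B,P,Z): not NE [P1→C gives 7>6; P3→W gives 9>6]
(B,P,W): not NE [P1→C gives 9>0; P2→Q gives 8>1]
(B,Q,X): not NE [P1→A gives 7>2]
(B,Q,Y): not NE [P3→X gives 9>6]
(B,Q,Z): not NE [P2→P gives 3>1; P3→X gives 9>1]
(B,Q,W): not NE [P3→X gives 9>2]
(C,P,X): not NE [P2→Q gives 1>0; P3→W gives 8>1]
(C,P,Y): not NE [P1→B gives 5>0; P2→Q gives 8>0]
(C,P,Z): not NE [P3→W gives 8>6]
(C,P,W): NE
(C,Q,X): not NE [P1→A gives 7>1; P3→Z gives 5>3]
(C,Q,Y): not NE [P1→B gives 8>4]
(C,Q,Z): not NE [P1→B gives 9>0; P2→P gives 9>7]
(C,Q,W): not NE [P2→P gives 8>5; P3→Z gives 5>4]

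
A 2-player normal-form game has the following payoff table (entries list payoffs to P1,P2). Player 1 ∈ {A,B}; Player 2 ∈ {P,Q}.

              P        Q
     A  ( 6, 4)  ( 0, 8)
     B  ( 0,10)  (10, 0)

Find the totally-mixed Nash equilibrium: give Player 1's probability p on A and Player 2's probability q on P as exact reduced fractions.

P1 mixes 5/7 on A; P2 mixes 5/8 on P

P1 indiff ⇒ q·6+(1-q)·0 = q·0+(1-q)·10 ⇒ q(6) = (1-q)(10) ⇒ q = 5/8
P2 indiff ⇒ p·4+(1-p)·10 = p·8+(1-p)·0 ⇒ p(-4) = (1-p)(-10) ⇒ p = 5/7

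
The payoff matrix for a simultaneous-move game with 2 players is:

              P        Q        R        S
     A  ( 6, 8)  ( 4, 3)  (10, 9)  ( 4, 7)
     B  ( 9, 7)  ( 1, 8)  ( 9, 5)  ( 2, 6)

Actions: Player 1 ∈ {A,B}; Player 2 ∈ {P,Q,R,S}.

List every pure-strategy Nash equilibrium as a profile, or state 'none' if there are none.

Nash profiles: (A,R)

(A,P): not NE [P1→B gives 9>6; P2→R gives 9>8]
(A,Q): not NE [P2→R gives 9>3]
(A,R): NE
(A,S): not NE [P2→R gives 9>7]
(B,P): not NE [P2→Q gives 8>7]
(B,Q): not NE [P1→A gives 4>1]
(B,R): not NE [P1→A gives 10>9; P2→Q gives 8>5]
(B,S): not NE [P1→A gives 4>2; P2→Q gives 8>6]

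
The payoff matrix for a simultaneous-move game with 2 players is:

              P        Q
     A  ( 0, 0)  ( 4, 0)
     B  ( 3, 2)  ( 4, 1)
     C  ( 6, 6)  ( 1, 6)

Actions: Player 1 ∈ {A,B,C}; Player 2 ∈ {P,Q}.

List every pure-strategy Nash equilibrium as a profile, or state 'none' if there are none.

(A,P): not NE [P1→C gives 6>0]
(A,Q): NE
(B,P): not NE [P1→C gives 6>3]
(B,Q): not NE [P2→P gives 2>1]
(C,P): NE
(C,Q): not NE [P1→B gives 4>1]

NE set: (A,Q), (C,P)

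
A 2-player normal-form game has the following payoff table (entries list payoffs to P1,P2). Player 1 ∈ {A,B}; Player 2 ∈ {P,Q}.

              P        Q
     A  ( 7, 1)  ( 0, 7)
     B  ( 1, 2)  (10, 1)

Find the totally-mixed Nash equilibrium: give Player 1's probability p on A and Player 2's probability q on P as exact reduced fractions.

P1 indiff ⇒ q·7+(1-q)·0 = q·1+(1-q)·10 ⇒ q(6) = (1-q)(10) ⇒ q = 5/8
P2 indiff ⇒ p·1+(1-p)·2 = p·7+(1-p)·1 ⇒ p(-6) = (1-p)(-1) ⇒ p = 1/7

p=1/7, q=5/8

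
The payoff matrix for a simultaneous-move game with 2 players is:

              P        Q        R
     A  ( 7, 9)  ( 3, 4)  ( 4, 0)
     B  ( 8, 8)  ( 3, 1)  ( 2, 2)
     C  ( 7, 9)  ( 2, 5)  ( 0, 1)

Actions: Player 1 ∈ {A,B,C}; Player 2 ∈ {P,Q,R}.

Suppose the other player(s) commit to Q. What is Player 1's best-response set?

u_1(A vs Q) = 3
u_1(B vs Q) = 3
u_1(C vs Q) = 2
max payoff 3 at {A,B}

argmax u_1 = {A,B}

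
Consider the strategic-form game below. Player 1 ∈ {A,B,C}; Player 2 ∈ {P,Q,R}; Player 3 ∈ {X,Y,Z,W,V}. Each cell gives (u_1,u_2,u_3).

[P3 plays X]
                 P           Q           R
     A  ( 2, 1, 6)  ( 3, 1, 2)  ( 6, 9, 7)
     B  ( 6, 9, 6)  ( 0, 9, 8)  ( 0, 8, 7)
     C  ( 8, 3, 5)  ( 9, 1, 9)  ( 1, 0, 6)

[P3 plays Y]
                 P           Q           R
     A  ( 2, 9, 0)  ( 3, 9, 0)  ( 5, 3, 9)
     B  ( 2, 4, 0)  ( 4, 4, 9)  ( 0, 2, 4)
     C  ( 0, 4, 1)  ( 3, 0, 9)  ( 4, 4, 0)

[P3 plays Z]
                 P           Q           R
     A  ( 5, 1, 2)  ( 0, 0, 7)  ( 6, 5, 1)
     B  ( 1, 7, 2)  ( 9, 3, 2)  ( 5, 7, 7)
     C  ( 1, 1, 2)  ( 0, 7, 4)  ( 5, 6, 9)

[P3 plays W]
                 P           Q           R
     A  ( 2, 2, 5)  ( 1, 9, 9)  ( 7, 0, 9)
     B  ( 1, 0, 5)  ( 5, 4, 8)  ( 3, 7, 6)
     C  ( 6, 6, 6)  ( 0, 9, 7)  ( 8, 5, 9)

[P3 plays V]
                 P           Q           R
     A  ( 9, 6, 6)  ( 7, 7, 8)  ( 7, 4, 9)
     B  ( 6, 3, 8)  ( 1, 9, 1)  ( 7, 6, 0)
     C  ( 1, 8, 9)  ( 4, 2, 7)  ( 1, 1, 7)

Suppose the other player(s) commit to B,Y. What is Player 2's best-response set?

u_2(P vs B,Y) = 4
u_2(Q vs B,Y) = 4
u_2(R vs B,Y) = 2
max payoff 4 at {P,Q}

P2 best: {P,Q}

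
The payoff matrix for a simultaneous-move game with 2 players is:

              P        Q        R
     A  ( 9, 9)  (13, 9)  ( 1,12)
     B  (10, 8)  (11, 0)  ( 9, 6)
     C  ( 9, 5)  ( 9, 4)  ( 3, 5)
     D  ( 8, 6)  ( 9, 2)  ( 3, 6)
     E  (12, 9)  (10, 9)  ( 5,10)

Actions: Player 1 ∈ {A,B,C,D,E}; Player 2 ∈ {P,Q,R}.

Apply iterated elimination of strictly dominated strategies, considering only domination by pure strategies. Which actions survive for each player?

IESDS → P1:{B,E} P2:{P,R}

P1 drop C (B beats it: P:10>9 Q:11>9 R:9>3)
P1 drop D (B beats it: P:10>8 Q:11>9 R:9>3)
P2 drop Q (R beats it: A:12>9 B:6>0 E:10>9)
P1 drop A (B beats it: P:10>9 R:9>1)
P1→{B,E} P2→{P,R}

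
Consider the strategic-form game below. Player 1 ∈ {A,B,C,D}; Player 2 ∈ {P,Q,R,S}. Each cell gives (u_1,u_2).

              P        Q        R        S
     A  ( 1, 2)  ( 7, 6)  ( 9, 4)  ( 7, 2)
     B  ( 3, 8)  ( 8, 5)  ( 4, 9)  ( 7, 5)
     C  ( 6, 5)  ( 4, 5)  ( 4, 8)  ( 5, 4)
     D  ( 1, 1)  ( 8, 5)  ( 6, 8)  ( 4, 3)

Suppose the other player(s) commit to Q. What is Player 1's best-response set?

u_1(A vs Q) = 7
u_1(B vs Q) = 8
u_1(C vs Q) = 4
u_1(D vs Q) = 8
max payoff 8 at {B,D}

argmax u_1 = {B,D}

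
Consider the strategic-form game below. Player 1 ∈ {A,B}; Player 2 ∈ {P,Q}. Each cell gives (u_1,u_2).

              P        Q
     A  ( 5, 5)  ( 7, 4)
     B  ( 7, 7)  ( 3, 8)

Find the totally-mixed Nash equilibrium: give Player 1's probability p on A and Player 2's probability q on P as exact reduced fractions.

P1 indiff ⇒ q·5+(1-q)·7 = q·7+(1-q)·3 ⇒ q(-2) = (1-q)(-4) ⇒ q = 2/3
P2 indiff ⇒ p·5+(1-p)·7 = p·4+(1-p)·8 ⇒ p(1) = (1-p)(1) ⇒ p = 1/2

p=1/2, q=2/3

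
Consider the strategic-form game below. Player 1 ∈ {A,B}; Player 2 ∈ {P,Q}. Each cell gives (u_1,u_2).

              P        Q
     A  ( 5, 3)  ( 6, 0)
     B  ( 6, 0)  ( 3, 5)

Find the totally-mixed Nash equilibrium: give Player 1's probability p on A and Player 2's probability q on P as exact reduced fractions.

(p,q) = (5/8, 3/4)

P1 indiff ⇒ q·5+(1-q)·6 = q·6+(1-q)·3 ⇒ q(-1) = (1-q)(-3) ⇒ q = 3/4
P2 indiff ⇒ p·3+(1-p)·0 = p·0+(1-p)·5 ⇒ p(3) = (1-p)(5) ⇒ p = 5/8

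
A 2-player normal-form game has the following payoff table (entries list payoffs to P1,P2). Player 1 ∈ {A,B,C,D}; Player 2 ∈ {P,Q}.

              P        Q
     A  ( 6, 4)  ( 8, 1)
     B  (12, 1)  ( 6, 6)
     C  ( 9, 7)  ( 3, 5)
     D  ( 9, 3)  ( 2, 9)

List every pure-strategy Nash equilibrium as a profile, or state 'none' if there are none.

(A,P): not NE [P1→B gives 12>6]
(A,Q): not NE [P2→P gives 4>1]
(B,P): not NE [P2→Q gives 6>1]
(B,Q): not NE [P1→A gives 8>6]
(C,P): not NE [P1→B gives 12>9]
(C,Q): not NE [P1→A gives 8>3; P2→P gives 7>5]
(D,P): not NE [P1→B gives 12>9; P2→Q gives 9>3]
(D,Q): not NE [P1→A gives 8>2]

Equilibria: none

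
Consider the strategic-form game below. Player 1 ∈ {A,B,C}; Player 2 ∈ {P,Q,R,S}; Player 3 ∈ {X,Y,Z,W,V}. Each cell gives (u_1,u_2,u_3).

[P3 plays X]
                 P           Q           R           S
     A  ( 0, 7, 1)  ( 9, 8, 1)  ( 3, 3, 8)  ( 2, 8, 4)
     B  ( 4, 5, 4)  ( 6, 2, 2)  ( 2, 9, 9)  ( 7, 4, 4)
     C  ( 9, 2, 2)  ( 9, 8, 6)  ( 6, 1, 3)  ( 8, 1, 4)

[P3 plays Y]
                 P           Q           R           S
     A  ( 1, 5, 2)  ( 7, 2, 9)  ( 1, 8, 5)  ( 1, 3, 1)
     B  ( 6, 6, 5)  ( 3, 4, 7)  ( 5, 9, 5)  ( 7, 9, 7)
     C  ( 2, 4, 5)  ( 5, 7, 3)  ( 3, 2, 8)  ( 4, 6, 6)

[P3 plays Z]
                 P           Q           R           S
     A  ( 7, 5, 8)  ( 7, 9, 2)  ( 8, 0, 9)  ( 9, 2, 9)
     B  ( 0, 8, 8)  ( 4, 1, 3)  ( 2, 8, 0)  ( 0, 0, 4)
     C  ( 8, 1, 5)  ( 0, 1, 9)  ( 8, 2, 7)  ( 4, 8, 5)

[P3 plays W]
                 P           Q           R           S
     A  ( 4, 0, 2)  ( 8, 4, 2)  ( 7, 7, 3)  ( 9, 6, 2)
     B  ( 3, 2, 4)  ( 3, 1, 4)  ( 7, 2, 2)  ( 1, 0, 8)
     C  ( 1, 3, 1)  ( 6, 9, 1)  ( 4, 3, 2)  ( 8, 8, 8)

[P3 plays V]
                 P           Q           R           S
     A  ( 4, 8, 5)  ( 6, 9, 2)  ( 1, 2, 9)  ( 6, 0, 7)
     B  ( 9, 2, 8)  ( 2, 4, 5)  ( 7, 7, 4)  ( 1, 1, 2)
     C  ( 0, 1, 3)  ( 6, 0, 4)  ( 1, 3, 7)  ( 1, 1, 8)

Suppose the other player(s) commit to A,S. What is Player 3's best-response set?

P3 best: {Z}

u_3(X vs A,S) = 4
u_3(Y vs A,S) = 1
u_3(Z vs A,S) = 9
u_3(W vs A,S) = 2
u_3(V vs A,S) = 7
max payoff 9 at {Z}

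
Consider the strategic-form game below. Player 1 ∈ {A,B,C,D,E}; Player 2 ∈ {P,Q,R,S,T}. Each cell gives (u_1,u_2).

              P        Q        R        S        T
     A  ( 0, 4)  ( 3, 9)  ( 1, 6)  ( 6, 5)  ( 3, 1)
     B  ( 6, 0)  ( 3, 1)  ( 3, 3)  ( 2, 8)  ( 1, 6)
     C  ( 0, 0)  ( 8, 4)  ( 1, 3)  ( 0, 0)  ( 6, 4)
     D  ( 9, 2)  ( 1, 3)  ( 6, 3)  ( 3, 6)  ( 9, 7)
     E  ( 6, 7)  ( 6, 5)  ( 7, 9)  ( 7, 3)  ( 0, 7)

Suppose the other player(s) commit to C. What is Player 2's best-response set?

u_2(P vs C) = 0
u_2(Q vs C) = 4
u_2(R vs C) = 3
u_2(S vs C) = 0
u_2(T vs C) = 4
max payoff 4 at {Q,T}

argmax u_2 = {Q,T}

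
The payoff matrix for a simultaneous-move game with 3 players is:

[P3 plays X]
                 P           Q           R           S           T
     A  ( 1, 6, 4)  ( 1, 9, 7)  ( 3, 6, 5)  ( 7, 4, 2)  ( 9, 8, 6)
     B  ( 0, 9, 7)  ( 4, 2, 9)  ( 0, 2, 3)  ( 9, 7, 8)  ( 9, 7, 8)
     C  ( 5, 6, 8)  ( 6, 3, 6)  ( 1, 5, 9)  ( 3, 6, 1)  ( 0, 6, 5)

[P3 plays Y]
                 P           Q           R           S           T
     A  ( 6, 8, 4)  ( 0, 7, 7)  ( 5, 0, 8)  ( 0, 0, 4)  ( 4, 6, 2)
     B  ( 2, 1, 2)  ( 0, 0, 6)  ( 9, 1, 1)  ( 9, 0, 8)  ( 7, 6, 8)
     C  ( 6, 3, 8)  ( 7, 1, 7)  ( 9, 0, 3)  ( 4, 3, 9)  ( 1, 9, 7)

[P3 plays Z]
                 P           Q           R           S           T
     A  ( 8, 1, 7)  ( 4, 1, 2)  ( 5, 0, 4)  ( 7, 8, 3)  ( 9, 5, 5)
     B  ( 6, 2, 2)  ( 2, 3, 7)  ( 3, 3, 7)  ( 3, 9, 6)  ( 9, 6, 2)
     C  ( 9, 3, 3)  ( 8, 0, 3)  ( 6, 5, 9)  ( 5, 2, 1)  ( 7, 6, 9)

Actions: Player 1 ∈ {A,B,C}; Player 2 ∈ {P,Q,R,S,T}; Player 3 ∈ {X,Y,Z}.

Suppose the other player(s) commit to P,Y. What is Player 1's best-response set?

u_1(A vs P,Y) = 6
u_1(B vs P,Y) = 2
u_1(C vs P,Y) = 6
max payoff 6 at {A,C}

P1 best: {A,C}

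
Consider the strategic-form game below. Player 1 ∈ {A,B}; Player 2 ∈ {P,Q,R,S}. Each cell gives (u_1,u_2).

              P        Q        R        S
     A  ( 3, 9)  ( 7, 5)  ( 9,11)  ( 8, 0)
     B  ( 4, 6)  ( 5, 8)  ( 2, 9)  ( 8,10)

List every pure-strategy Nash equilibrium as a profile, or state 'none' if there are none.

(A,P): not NE [P1→B gives 4>3; P2→R gives 11>9]
(A,Q): not NE [P2→R gives 11>5]
(A,R): NE
(A,S): not NE [P2→R gives 11>0]
(B,P): not NE [P2→S gives 10>6]
(B,Q): not NE [P1→A gives 7>5; P2→S gives 10>8]
(B,R): not NE [P1→A gives 9>2; P2→S gives 10>9]
(B,S): NE

PSNE = {(A,R), (B,S)}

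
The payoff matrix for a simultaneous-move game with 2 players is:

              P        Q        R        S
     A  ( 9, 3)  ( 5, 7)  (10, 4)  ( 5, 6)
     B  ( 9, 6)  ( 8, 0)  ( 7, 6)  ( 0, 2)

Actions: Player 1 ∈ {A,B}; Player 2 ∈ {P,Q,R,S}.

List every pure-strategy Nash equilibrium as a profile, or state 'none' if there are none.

PSNE = {(B,P)}

(A,P): not NE [P2→Q gives 7>3]
(A,Q): not NE [P1→B gives 8>5]
(A,R): not NE [P2→Q gives 7>4]
(A,S): not NE [P2→Q gives 7>6]
(B,P): NE
(B,Q): not NE [P2→R gives 6>0]
(B,R): not NE [P1→A gives 10>7]
(B,S): not NE [P1→A gives 5>0; P2→R gives 6>2]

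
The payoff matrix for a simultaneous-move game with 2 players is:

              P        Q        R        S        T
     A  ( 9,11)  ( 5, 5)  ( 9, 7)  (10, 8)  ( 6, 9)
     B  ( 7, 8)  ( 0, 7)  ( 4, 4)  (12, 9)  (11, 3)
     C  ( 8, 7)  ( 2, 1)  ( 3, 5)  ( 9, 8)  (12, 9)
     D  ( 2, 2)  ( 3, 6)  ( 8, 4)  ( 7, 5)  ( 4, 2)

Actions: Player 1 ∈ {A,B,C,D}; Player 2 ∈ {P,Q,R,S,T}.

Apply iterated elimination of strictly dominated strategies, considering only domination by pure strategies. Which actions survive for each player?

P1 drop D (A beats it: P:9>2 Q:5>3 R:9>8 S:10>7 T:6>4)
P2 drop Q (P beats it: A:11>5 B:8>7 C:7>1)
P2 drop R (P beats it: A:11>7 B:8>4 C:7>5)
P1→{A,B,C} P2→{P,S,T}

IESDS → P1:{A,B,C} P2:{P,S,T}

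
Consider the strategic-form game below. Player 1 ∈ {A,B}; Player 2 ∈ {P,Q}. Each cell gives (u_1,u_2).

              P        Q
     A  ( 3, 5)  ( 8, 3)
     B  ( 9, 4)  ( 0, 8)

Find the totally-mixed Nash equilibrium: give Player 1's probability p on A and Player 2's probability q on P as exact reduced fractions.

P1 indiff ⇒ q·3+(1-q)·8 = q·9+(1-q)·0 ⇒ q(-6) = (1-q)(-8) ⇒ q = 4/7
P2 indiff ⇒ p·5+(1-p)·4 = p·3+(1-p)·8 ⇒ p(2) = (1-p)(4) ⇒ p = 2/3

p=2/3, q=4/7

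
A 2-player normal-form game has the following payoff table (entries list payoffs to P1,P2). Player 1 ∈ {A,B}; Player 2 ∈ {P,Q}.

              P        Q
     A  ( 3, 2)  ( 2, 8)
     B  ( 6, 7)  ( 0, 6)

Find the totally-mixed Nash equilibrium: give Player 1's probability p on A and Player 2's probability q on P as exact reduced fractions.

P1 indiff ⇒ q·3+(1-q)·2 = q·6+(1-q)·0 ⇒ q(-3) = (1-q)(-2) ⇒ q = 2/5
P2 indiff ⇒ p·2+(1-p)·7 = p·8+(1-p)·6 ⇒ p(-6) = (1-p)(-1) ⇒ p = 1/7

P1 mixes 1/7 on A; P2 mixes 2/5 on P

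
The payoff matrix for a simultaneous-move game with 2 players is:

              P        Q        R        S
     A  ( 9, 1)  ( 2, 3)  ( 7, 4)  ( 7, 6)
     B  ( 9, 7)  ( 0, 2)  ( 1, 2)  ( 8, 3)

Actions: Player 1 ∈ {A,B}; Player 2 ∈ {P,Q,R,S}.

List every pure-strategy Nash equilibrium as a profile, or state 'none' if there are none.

(A,P): not NE [P2→S gives 6>1]
(A,Q): not NE [P2→S gives 6>3]
(A,R): not NE [P2→S gives 6>4]
(A,S): not NE [P1→B gives 8>7]
(B,P): NE
(B,Q): not NE [P1→A gives 2>0; P2→P gives 7>2]
(B,R): not NE [P1→A gives 7>1; P2→P gives 7>2]
(B,S): not NE [P2→P gives 7>3]

PSNE = {(B,P)}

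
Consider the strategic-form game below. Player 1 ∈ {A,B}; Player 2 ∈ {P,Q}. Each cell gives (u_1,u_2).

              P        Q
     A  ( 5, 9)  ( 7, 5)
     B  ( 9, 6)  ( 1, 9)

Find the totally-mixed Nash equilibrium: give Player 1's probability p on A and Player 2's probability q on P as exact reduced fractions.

P1 indiff ⇒ q·5+(1-q)·7 = q·9+(1-q)·1 ⇒ q(-4) = (1-q)(-6) ⇒ q = 3/5
P2 indiff ⇒ p·9+(1-p)·6 = p·5+(1-p)·9 ⇒ p(4) = (1-p)(3) ⇒ p = 3/7

p=3/7, q=3/5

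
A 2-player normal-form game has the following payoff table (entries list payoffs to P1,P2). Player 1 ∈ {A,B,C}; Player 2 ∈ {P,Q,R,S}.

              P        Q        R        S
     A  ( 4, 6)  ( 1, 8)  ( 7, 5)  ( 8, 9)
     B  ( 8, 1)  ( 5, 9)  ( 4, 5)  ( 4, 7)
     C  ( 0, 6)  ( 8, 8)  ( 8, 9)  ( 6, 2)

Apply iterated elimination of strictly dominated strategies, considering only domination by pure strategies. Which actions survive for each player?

P2 drop P (Q beats it: A:8>6 B:9>1 C:8>6)
P1 drop B (C beats it: Q:8>5 R:8>4 S:6>4)
P1→{A,C} P2→{Q,R,S}

Remaining: P1:{A,C} P2:{Q,R,S}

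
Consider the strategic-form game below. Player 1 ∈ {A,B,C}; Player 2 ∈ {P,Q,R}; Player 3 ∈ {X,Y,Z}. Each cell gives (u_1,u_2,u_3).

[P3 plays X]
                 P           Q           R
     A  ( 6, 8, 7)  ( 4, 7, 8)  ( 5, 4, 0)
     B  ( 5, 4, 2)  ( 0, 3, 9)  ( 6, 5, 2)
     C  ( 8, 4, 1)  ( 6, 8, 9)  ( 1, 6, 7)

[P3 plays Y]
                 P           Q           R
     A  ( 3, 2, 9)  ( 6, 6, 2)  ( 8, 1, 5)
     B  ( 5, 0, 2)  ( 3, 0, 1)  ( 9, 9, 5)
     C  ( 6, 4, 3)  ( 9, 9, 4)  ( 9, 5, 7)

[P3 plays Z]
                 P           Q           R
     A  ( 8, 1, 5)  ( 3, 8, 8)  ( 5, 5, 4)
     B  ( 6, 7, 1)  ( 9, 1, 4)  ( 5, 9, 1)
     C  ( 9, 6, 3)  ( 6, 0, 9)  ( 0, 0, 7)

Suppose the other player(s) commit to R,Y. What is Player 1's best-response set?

P1 best: {B,C}

u_1(A vs R,Y) = 8
u_1(B vs R,Y) = 9
u_1(C vs R,Y) = 9
max payoff 9 at {B,C}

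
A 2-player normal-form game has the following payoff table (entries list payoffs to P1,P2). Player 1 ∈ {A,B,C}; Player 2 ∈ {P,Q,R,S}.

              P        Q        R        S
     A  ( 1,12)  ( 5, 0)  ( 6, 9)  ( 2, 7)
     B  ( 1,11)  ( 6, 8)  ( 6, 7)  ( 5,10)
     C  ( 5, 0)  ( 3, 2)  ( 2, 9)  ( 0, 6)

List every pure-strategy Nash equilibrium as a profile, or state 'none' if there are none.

Equilibria: none

(A,P): not NE [P1→C gives 5>1]
(A,Q): not NE [P1→B gives 6>5; P2→P gives 12>0]
(A,R): not NE [P2→P gives 12>9]
(A,S): not NE [P1→B gives 5>2; P2→P gives 12>7]
(B,P): not NE [P1→C gives 5>1]
(B,Q): not NE [P2→P gives 11>8]
(B,R): not NE [P2→P gives 11>7]
(B,S): not NE [P2→P gives 11>10]
(C,P): not NE [P2→R gives 9>0]
(C,Q): not NE [P1→B gives 6>3; P2→R gives 9>2]
(C,R): not NE [P1→B gives 6>2]
(C,S): not NE [P1→B gives 5>0; P2→R gives 9>6]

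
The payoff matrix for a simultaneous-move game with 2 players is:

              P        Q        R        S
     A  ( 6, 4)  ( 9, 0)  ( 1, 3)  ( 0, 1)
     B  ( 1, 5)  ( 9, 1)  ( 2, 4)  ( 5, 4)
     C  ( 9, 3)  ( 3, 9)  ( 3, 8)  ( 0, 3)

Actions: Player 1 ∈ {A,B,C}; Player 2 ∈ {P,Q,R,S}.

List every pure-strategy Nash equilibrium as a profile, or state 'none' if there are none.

Equilibria: none

(A,P): not NE [P1→C gives 9>6]
(A,Q): not NE [P2→P gives 4>0]
(A,R): not NE [P1→C gives 3>1; P2→P gives 4>3]
(A,S): not NE [P1→B gives 5>0; P2→P gives 4>1]
(B,P): not NE [P1→C gives 9>1]
(B,Q): not NE [P2→P gives 5>1]
(B,R): not NE [P1→C gives 3>2; P2→P gives 5>4]
(B,S): not NE [P2→P gives 5>4]
(C,P): not NE [P2→Q gives 9>3]
(C,Q): not NE [P1→B gives 9>3]
(C,R): not NE [P2→Q gives 9>8]
(C,S): not NE [P1→B gives 5>0; P2→Q gives 9>3]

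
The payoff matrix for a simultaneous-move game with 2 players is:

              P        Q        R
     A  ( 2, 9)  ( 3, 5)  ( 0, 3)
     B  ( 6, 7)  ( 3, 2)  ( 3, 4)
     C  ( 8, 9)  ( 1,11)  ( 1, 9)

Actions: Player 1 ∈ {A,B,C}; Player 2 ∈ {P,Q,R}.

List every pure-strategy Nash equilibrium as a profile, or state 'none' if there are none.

No pure NE.

(A,P): not NE [P1→C gives 8>2]
(A,Q): not NE [P2→P gives 9>5]
(A,R): not NE [P1→B gives 3>0; P2→P gives 9>3]
(B,P): not NE [P1→C gives 8>6]
(B,Q): not NE [P2→P gives 7>2]
(B,R): not NE [P2→P gives 7>4]
(C,P): not NE [P2→Q gives 11>9]
(C,Q): not NE [P1→B gives 3>1]
(C,R): not NE [P1→B gives 3>1; P2→Q gives 11>9]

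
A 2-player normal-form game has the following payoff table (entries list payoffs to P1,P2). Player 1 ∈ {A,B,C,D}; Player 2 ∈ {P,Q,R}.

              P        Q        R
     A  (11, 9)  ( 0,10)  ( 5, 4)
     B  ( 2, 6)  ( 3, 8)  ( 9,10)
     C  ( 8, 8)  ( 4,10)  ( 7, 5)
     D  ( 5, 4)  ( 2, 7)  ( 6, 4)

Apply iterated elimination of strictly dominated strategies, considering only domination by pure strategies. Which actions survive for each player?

P1 drop D (C beats it: P:8>5 Q:4>2 R:7>6)
P2 drop P (Q beats it: A:10>9 B:8>6 C:10>8)
P1 drop A (B beats it: Q:3>0 R:9>5)
P1→{B,C} P2→{Q,R}

Remaining: P1:{B,C} P2:{Q,R}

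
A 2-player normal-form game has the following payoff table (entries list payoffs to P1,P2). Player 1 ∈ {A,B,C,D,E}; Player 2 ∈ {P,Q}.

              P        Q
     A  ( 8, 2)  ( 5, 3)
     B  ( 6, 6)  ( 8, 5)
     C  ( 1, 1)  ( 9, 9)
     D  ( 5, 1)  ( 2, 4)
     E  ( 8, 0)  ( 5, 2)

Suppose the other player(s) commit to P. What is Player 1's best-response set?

u_1(A vs P) = 8
u_1(B vs P) = 6
u_1(C vs P) = 1
u_1(D vs P) = 5
u_1(E vs P) = 8
max payoff 8 at {A,E}

argmax u_1 = {A,E}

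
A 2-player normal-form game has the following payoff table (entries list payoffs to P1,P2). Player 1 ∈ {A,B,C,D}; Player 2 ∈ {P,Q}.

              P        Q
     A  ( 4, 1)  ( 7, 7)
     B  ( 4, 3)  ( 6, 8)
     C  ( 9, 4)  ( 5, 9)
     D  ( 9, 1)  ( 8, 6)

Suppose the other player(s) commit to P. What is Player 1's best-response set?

u_1(A vs P) = 4
u_1(B vs P) = 4
u_1(C vs P) = 9
u_1(D vs P) = 9
max payoff 9 at {C,D}

BR_1 = {C,D}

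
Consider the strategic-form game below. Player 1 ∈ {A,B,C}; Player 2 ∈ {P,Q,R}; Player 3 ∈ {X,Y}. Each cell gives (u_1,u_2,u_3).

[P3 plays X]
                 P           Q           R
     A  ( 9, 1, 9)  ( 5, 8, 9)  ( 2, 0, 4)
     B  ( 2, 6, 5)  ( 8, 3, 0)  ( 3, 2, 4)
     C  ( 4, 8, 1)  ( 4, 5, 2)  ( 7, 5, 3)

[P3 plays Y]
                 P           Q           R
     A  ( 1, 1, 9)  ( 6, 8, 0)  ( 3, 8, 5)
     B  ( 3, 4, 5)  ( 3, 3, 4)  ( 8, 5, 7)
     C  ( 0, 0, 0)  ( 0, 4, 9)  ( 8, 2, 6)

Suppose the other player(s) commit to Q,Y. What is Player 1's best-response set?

u_1(A vs Q,Y) = 6
u_1(B vs Q,Y) = 3
u_1(C vs Q,Y) = 0
max payoff 6 at {A}

P1 best: {A}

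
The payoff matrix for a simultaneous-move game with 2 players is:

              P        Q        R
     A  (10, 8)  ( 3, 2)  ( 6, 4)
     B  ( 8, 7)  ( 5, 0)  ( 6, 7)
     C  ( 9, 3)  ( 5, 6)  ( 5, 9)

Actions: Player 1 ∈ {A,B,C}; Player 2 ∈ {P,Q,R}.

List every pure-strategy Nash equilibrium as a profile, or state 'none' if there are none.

(A,P): NE
(A,Q): not NE [P1→C gives 5>3; P2→P gives 8>2]
(A,R): not NE [P2→P gives 8>4]
(B,P): not NE [P1→A gives 10>8]
(B,Q): not NE [P2→R gives 7>0]
(B,R): NE
(C,P): not NE [P1→A gives 10>9; P2→R gives 9>3]
(C,Q): not NE [P2→R gives 9>6]
(C,R): not NE [P1→B gives 6>5]

NE set: (A,P), (B,R)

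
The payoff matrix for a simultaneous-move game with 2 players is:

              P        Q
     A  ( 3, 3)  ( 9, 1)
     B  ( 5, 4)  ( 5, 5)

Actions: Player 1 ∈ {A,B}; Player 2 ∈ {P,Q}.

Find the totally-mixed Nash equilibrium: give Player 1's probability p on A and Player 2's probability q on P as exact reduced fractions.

p=1/3, q=2/3

P1 indiff ⇒ q·3+(1-q)·9 = q·5+(1-q)·5 ⇒ q(-2) = (1-q)(-4) ⇒ q = 2/3
P2 indiff ⇒ p·3+(1-p)·4 = p·1+(1-p)·5 ⇒ p(2) = (1-p)(1) ⇒ p = 1/3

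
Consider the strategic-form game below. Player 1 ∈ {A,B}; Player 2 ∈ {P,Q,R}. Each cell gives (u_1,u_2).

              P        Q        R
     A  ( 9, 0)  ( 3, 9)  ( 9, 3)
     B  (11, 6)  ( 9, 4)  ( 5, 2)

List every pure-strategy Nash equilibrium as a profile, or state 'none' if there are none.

PSNE = {(B,P)}

(A,P): not NE [P1→B gives 11>9; P2→Q gives 9>0]
(A,Q): not NE [P1→B gives 9>3]
(A,R): not NE [P2→Q gives 9>3]
(B,P): NE
(B,Q): not NE [P2→P gives 6>4]
(B,R): not NE [P1→A gives 9>5; P2→P gives 6>2]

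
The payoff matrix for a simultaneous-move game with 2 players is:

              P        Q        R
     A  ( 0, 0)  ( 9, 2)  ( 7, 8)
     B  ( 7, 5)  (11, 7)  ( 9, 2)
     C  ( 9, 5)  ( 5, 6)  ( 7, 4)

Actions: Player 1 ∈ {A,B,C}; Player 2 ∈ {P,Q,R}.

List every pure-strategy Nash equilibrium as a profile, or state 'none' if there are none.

Nash profiles: (B,Q)

(A,P): not NE [P1→C gives 9>0; P2→R gives 8>0]
(A,Q): not NE [P1→B gives 11>9; P2→R gives 8>2]
(A,R): not NE [P1→B gives 9>7]
(B,P): not NE [P1→C gives 9>7; P2→Q gives 7>5]
(B,Q): NE
(B,R): not NE [P2→Q gives 7>2]
(C,P): not NE [P2→Q gives 6>5]
(C,Q): not NE [P1→B gives 11>5]
(C,R): not NE [P1→B gives 9>7; P2→Q gives 6>4]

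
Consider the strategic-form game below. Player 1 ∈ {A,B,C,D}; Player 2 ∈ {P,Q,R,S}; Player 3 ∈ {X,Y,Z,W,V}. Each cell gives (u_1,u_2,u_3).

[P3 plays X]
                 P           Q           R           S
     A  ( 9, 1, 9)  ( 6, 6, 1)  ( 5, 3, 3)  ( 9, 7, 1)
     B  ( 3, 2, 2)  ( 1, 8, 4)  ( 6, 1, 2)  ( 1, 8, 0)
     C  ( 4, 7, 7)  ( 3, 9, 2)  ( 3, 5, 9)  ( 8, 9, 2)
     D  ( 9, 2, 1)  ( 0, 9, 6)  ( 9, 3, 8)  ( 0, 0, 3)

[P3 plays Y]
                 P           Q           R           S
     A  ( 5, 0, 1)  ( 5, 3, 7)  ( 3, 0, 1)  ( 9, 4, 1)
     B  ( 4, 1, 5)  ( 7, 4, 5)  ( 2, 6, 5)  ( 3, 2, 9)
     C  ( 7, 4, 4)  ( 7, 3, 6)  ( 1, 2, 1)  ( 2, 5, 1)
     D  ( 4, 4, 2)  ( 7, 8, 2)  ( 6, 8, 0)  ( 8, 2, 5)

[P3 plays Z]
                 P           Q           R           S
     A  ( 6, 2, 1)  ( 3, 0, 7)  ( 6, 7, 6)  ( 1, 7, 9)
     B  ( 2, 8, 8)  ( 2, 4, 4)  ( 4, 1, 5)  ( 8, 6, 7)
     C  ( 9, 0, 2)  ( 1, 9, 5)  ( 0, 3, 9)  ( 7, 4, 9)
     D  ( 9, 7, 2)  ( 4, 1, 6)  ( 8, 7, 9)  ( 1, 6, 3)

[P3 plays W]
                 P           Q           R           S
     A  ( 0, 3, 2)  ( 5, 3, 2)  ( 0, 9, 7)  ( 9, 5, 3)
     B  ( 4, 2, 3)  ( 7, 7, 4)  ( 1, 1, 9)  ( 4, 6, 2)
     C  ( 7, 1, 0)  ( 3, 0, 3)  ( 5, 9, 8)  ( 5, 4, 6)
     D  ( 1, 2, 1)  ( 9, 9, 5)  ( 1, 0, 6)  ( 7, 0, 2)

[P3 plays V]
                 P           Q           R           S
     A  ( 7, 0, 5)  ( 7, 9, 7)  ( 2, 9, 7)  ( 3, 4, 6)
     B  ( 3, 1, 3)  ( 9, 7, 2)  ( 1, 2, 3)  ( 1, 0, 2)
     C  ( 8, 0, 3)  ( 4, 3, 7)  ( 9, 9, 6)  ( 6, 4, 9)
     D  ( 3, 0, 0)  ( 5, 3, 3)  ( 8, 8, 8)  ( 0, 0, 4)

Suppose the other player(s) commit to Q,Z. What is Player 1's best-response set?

u_1(A vs Q,Z) = 3
u_1(B vs Q,Z) = 2
u_1(C vs Q,Z) = 1
u_1(D vs Q,Z) = 4
max payoff 4 at {D}

BR_1 = {D}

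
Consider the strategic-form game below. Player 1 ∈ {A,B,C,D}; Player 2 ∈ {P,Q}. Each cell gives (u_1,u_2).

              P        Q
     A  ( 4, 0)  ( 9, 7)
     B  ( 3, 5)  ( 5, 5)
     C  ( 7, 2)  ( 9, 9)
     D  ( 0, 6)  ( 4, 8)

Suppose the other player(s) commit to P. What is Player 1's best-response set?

u_1(A vs P) = 4
u_1(B vs P) = 3
u_1(C vs P) = 7
u_1(D vs P) = 0
max payoff 7 at {C}

P1 best: {C}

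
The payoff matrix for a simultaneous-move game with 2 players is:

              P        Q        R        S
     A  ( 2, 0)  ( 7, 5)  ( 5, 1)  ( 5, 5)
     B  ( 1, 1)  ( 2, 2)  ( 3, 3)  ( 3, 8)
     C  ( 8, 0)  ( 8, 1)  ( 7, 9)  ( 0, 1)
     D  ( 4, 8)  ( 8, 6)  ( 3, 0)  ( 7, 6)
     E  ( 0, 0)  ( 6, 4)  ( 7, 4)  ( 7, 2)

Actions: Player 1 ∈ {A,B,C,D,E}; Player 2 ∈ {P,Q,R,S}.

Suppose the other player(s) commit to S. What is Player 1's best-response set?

argmax u_1 = {D,E}

u_1(A vs S) = 5
u_1(B vs S) = 3
u_1(C vs S) = 0
u_1(D vs S) = 7
u_1(E vs S) = 7
max payoff 7 at {D,E}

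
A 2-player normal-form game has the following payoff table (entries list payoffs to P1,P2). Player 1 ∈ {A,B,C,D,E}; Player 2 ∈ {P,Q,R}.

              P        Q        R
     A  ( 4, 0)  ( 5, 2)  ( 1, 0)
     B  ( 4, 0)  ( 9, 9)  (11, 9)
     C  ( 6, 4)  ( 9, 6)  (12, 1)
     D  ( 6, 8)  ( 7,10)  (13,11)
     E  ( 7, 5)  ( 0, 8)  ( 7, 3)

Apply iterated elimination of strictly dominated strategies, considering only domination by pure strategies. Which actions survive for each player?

Remaining: P1:{B,C,D} P2:{Q,R}

P1 drop A (C beats it: P:6>4 Q:9>5 R:12>1)
P2 drop P (Q beats it: B:9>0 C:6>4 D:10>8 E:8>5)
P1 drop E (B beats it: Q:9>0 R:11>7)
P1→{B,C,D} P2→{Q,R}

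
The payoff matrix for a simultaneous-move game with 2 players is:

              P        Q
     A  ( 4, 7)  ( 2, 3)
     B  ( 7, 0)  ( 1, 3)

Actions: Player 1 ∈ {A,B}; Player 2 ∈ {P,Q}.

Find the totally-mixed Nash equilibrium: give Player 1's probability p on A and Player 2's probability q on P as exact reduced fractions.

(p,q) = (3/7, 1/4)

P1 indiff ⇒ q·4+(1-q)·2 = q·7+(1-q)·1 ⇒ q(-3) = (1-q)(-1) ⇒ q = 1/4
P2 indiff ⇒ p·7+(1-p)·0 = p·3+(1-p)·3 ⇒ p(4) = (1-p)(3) ⇒ p = 3/7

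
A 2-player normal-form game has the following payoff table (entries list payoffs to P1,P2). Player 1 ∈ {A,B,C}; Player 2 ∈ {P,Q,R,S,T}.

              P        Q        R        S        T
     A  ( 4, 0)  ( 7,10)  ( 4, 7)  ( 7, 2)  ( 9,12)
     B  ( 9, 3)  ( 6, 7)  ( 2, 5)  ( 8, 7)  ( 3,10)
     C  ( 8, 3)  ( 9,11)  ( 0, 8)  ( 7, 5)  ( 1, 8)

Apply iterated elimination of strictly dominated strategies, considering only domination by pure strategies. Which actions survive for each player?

P2 drop P (Q beats it: A:10>0 B:7>3 C:11>3)
P2 drop R (Q beats it: A:10>7 B:7>5 C:11>8)
P2 drop S (T beats it: A:12>2 B:10>7 C:8>5)
P1 drop B (A beats it: Q:7>6 T:9>3)
P1→{A,C} P2→{Q,T}

Survivors P1:{A,C} P2:{Q,T}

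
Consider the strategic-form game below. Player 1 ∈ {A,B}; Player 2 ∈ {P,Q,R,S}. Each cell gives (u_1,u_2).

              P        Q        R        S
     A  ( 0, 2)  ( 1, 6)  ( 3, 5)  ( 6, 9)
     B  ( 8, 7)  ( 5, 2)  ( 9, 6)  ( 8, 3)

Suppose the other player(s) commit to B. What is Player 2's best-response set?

P2 best: {P}

u_2(P vs B) = 7
u_2(Q vs B) = 2
u_2(R vs B) = 6
u_2(S vs B) = 3
max payoff 7 at {P}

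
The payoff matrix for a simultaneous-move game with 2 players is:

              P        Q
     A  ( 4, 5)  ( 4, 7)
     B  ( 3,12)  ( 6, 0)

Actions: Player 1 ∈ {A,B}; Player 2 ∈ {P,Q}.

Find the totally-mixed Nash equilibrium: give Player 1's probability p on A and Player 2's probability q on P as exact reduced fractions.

P1 indiff ⇒ q·4+(1-q)·4 = q·3+(1-q)·6 ⇒ q(1) = (1-q)(2) ⇒ q = 2/3
P2 indiff ⇒ p·5+(1-p)·12 = p·7+(1-p)·0 ⇒ p(-2) = (1-p)(-12) ⇒ p = 6/7

p=6/7, q=2/3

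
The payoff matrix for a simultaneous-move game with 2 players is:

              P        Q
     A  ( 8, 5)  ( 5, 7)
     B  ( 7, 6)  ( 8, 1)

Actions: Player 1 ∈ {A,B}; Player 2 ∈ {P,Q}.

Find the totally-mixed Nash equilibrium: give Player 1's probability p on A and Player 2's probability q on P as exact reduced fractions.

P1 indiff ⇒ q·8+(1-q)·5 = q·7+(1-q)·8 ⇒ q(1) = (1-q)(3) ⇒ q = 3/4
P2 indiff ⇒ p·5+(1-p)·6 = p·7+(1-p)·1 ⇒ p(-2) = (1-p)(-5) ⇒ p = 5/7

(p,q) = (5/7, 3/4)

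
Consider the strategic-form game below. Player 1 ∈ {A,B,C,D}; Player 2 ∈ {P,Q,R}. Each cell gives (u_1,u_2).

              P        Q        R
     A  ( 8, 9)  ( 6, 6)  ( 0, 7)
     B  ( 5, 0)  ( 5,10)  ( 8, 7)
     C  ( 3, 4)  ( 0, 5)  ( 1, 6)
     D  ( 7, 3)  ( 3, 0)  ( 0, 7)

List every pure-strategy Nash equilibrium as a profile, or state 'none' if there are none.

NE set: (A,P)

(A,P): NE
(A,Q): not NE [P2→P gives 9>6]
(A,R): not NE [P1→B gives 8>0; P2→P gives 9>7]
(B,P): not NE [P1→A gives 8>5; P2→Q gives 10>0]
(B,Q): not NE [P1→A gives 6>5]
(B,R): not NE [P2→Q gives 10>7]
(C,P): not NE [P1→A gives 8>3; P2→R gives 6>4]
(C,Q): not NE [P1→A gives 6>0; P2→R gives 6>5]
(C,R): not NE [P1→B gives 8>1]
(D,P): not NE [P1→A gives 8>7; P2→R gives 7>3]
(D,Q): not NE [P1→A gives 6>3; P2→R gives 7>0]
(D,R): not NE [P1→B gives 8>0]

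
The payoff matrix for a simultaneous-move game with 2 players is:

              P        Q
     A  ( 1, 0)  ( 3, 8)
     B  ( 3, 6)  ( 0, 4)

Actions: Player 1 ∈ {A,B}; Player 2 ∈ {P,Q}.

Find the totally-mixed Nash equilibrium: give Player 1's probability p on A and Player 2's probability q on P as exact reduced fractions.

P1 indiff ⇒ q·1+(1-q)·3 = q·3+(1-q)·0 ⇒ q(-2) = (1-q)(-3) ⇒ q = 3/5
P2 indiff ⇒ p·0+(1-p)·6 = p·8+(1-p)·4 ⇒ p(-8) = (1-p)(-2) ⇒ p = 1/5

(p,q) = (1/5, 3/5)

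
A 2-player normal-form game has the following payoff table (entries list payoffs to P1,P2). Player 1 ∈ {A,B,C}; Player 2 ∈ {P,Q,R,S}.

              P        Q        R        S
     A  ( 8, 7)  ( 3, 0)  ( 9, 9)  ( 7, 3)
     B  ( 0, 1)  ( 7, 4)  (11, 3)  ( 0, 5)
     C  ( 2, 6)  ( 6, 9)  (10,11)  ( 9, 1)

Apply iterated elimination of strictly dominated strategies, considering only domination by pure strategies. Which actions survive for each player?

IESDS → P1:{B,C} P2:{Q,R,S}

P2 drop P (R beats it: A:9>7 B:3>1 C:11>6)
P1 drop A (C beats it: Q:6>3 R:10>9 S:9>7)
P1→{B,C} P2→{Q,R,S}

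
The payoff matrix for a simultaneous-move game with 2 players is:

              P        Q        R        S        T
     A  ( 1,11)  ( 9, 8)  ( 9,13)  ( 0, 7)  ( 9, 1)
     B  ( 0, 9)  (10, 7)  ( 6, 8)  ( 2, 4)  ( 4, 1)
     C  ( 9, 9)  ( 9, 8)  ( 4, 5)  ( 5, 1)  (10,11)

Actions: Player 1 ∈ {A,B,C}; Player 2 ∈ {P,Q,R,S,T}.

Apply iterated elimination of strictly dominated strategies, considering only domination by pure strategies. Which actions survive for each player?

IESDS → P1:{A,C} P2:{P,R,T}

P2 drop Q (P beats it: A:11>8 B:9>7 C:9>8)
P2 drop S (P beats it: A:11>7 B:9>4 C:9>1)
P1 drop B (A beats it: P:1>0 R:9>6 T:9>4)
P1→{A,C} P2→{P,R,T}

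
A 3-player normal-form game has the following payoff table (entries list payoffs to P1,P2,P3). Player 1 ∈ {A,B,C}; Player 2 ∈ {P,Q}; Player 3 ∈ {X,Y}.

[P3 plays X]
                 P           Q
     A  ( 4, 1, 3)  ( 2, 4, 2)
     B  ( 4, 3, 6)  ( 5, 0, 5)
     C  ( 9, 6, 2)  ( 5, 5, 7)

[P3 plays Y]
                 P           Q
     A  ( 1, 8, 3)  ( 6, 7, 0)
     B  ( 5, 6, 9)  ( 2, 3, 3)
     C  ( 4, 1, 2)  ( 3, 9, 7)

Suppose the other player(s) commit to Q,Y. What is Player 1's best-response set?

u_1(A vs Q,Y) = 6
u_1(B vs Q,Y) = 2
u_1(C vs Q,Y) = 3
max payoff 6 at {A}

argmax u_1 = {A}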